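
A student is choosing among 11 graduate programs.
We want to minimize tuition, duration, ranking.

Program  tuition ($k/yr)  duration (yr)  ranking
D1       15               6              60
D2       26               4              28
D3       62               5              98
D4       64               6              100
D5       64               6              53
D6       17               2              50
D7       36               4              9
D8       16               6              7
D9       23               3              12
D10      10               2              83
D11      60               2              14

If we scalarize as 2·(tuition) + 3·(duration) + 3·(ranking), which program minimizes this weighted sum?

D8

D1: 2·15 + 3·6 + 3·60 = 228
D2: 2·26 + 3·4 + 3·28 = 148
D3: 2·62 + 3·5 + 3·98 = 433
D4: 2·64 + 3·6 + 3·100 = 446
D5: 2·64 + 3·6 + 3·53 = 305
D6: 2·17 + 3·2 + 3·50 = 190
D7: 2·36 + 3·4 + 3·9 = 111
D8: 2·16 + 3·6 + 3·7 = 71
D9: 2·23 + 3·3 + 3·12 = 91
D10: 2·10 + 3·2 + 3·83 = 275
D11: 2·60 + 3·2 + 3·14 = 168
Lowest: D8 at 71.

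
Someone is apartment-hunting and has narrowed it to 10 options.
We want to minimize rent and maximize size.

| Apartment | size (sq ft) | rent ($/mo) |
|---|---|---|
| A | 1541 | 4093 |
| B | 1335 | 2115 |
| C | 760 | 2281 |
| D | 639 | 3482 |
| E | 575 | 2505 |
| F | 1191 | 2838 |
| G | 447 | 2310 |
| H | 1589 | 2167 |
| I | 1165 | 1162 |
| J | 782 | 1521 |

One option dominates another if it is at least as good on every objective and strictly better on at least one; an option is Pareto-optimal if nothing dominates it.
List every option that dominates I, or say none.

A: worse on rent (4093 vs 1162).
B: worse on rent (2115 vs 1162).
C: worse on size (760 vs 1165).
D: worse on size (639 vs 1165).
E: worse on size (575 vs 1165).
F: worse on rent (2838 vs 1162).
G: worse on size (447 vs 1165).
H: worse on rent (2167 vs 1162).
J: worse on size (782 vs 1165).
No option dominates I.

none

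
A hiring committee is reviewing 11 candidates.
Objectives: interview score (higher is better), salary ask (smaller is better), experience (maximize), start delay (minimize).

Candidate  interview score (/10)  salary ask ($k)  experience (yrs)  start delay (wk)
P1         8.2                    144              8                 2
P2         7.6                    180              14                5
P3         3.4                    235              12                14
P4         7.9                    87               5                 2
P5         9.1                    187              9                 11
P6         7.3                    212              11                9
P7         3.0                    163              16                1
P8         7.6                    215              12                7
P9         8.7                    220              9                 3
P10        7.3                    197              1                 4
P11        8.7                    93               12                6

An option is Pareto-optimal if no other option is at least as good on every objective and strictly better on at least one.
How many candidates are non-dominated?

7

P1: not dominated.
P2: not dominated.
P3: dominated by P2 (interview score 7.6≥3.4, salary ask 180≤235, experience 14≥12, start delay 5≤14).
P4: not dominated (best salary ask).
P5: not dominated (best interview score).
P6: dominated by P2 (interview score 7.6≥7.3, salary ask 180≤212, experience 14≥11, start delay 5≤9).
P7: not dominated (best experience).
P8: dominated by P2 (interview score 7.6≥7.6, salary ask 180≤215, experience 14≥12, start delay 5≤7).
P9: not dominated.
P10: dominated by P1 (interview score 8.2≥7.3, salary ask 144≤197, experience 8≥1, start delay 2≤4).
P11: not dominated.
Pareto-optimal: P1, P2, P4, P5, P7, P9, P11 → 7.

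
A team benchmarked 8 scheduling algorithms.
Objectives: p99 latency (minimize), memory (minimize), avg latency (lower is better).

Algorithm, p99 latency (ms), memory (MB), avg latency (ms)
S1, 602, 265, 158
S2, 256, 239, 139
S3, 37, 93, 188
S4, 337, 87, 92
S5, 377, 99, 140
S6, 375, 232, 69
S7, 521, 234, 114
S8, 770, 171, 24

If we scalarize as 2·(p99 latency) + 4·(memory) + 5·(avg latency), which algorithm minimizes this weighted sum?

S1: 2·602 + 4·265 + 5·158 = 3054
S2: 2·256 + 4·239 + 5·139 = 2163
S3: 2·37 + 4·93 + 5·188 = 1386
S4: 2·337 + 4·87 + 5·92 = 1482
S5: 2·377 + 4·99 + 5·140 = 1850
S6: 2·375 + 4·232 + 5·69 = 2023
S7: 2·521 + 4·234 + 5·114 = 2548
S8: 2·770 + 4·171 + 5·24 = 2344
Lowest: S3 at 1386.

S3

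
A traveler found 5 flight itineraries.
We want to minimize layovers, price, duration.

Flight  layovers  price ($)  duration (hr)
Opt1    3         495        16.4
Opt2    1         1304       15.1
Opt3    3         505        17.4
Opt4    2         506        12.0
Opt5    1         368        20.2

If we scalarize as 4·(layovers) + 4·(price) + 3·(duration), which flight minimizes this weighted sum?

Opt1: 4·3 + 4·495 + 3·16.4 = 2041.2
Opt2: 4·1 + 4·1304 + 3·15.1 = 5265.3
Opt3: 4·3 + 4·505 + 3·17.4 = 2084.2
Opt4: 4·2 + 4·506 + 3·12.0 = 2068.0
Opt5: 4·1 + 4·368 + 3·20.2 = 1536.6
Lowest: Opt5 at 1536.6.

Opt5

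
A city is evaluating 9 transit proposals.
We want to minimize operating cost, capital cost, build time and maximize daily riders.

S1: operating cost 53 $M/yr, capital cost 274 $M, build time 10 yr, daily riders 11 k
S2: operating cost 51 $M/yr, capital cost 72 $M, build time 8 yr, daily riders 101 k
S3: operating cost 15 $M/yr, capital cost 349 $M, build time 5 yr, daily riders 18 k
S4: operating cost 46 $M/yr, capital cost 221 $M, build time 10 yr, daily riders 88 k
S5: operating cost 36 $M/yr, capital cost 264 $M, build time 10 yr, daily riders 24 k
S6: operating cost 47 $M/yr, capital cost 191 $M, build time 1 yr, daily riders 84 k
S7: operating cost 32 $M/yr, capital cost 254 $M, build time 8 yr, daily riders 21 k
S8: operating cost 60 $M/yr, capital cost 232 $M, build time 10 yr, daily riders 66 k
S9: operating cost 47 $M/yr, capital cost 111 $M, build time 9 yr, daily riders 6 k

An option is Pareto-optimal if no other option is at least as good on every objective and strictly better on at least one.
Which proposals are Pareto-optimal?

S1: dominated by S2 (operating cost 51≤53, capital cost 72≤274, build time 8≤10, daily riders 101≥11).
S2: not dominated (best capital cost).
S3: not dominated (best operating cost).
S4: not dominated.
S5: not dominated.
S6: not dominated (best build time).
S7: not dominated.
S8: dominated by S2 (operating cost 51≤60, capital cost 72≤232, build time 8≤10, daily riders 101≥66).
S9: not dominated.

S2, S3, S4, S5, S6, S7, S9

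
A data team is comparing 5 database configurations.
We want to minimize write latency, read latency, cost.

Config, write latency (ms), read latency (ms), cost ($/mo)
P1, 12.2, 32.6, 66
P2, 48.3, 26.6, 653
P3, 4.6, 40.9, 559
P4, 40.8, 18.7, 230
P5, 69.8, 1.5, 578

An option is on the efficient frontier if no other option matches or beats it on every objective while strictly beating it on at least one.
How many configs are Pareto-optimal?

P1: not dominated (best cost).
P2: dominated by P4 (write latency 40.8≤48.3, read latency 18.7≤26.6, cost 230≤653).
P3: not dominated (best write latency).
P4: not dominated.
P5: not dominated (best read latency).
Pareto-optimal: P1, P3, P4, P5 → 4.

4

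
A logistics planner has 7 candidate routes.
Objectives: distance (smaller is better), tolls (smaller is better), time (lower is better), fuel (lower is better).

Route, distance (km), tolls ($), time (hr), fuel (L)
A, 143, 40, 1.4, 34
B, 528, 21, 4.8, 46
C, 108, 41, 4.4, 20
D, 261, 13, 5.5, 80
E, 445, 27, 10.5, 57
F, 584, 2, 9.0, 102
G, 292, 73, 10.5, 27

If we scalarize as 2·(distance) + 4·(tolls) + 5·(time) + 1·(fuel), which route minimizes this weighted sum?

A: 2·143 + 4·40 + 5·1.4 + 1·34 = 487.0
B: 2·528 + 4·21 + 5·4.8 + 1·46 = 1210.0
C: 2·108 + 4·41 + 5·4.4 + 1·20 = 422.0
D: 2·261 + 4·13 + 5·5.5 + 1·80 = 681.5
E: 2·445 + 4·27 + 5·10.5 + 1·57 = 1107.5
F: 2·584 + 4·2 + 5·9.0 + 1·102 = 1323.0
G: 2·292 + 4·73 + 5·10.5 + 1·27 = 955.5
Lowest: C at 422.0.

C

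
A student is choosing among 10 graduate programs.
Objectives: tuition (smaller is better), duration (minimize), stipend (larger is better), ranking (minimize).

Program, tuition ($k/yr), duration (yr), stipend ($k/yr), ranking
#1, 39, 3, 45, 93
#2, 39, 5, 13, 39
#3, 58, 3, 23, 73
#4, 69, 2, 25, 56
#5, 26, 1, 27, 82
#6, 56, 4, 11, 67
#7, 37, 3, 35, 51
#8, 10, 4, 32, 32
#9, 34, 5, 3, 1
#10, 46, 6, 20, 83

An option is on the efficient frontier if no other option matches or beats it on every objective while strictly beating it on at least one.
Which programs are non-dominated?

#1: not dominated (best stipend).
#2: dominated by #8 (tuition 10≤39, duration 4≤5, stipend 32≥13, ranking 32≤39).
#3: dominated by #7 (tuition 37≤58, duration 3≤3, stipend 35≥23, ranking 51≤73).
#4: not dominated.
#5: not dominated (best duration).
#6: dominated by #7 (tuition 37≤56, duration 3≤4, stipend 35≥11, ranking 51≤67).
#7: not dominated.
#8: not dominated (best tuition).
#9: not dominated (best ranking).
#10: dominated by #5 (tuition 26≤46, duration 1≤6, stipend 27≥20, ranking 82≤83).

#1, #4, #5, #7, #8, #9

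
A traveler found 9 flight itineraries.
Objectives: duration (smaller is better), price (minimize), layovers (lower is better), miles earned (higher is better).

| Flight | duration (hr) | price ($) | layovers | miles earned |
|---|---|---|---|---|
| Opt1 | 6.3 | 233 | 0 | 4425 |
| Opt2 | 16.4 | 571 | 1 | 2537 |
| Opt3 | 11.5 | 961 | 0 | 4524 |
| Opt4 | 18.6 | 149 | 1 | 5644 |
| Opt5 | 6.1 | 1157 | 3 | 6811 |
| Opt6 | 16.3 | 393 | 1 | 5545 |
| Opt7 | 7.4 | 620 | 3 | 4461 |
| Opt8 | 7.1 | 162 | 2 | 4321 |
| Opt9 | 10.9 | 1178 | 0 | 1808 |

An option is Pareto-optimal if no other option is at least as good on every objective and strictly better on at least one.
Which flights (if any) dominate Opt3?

none

Opt1: worse on miles earned (4425 vs 4524).
Opt2: worse on duration (16.4 vs 11.5).
Opt4: worse on duration (18.6 vs 11.5).
Opt5: worse on price (1157 vs 961).
Opt6: worse on duration (16.3 vs 11.5).
Opt7: worse on layovers (3 vs 0).
Opt8: worse on layovers (2 vs 0).
Opt9: worse on price (1178 vs 961).
No option dominates Opt3.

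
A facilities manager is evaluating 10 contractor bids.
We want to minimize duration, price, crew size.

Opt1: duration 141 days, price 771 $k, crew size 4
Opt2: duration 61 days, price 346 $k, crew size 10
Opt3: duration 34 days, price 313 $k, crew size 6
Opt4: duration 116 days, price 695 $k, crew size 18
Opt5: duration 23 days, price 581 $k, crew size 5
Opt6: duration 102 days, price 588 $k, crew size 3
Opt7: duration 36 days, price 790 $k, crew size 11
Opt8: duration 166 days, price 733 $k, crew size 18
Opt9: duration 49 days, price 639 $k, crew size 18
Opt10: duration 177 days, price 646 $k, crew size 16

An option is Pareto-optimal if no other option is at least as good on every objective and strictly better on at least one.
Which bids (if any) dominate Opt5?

Opt1: worse on duration (141 vs 23).
Opt2: worse on duration (61 vs 23).
Opt3: worse on duration (34 vs 23).
Opt4: worse on duration (116 vs 23).
Opt6: worse on duration (102 vs 23).
Opt7: worse on duration (36 vs 23).
Opt8: worse on duration (166 vs 23).
Opt9: worse on duration (49 vs 23).
Opt10: worse on duration (177 vs 23).
No option dominates Opt5.

none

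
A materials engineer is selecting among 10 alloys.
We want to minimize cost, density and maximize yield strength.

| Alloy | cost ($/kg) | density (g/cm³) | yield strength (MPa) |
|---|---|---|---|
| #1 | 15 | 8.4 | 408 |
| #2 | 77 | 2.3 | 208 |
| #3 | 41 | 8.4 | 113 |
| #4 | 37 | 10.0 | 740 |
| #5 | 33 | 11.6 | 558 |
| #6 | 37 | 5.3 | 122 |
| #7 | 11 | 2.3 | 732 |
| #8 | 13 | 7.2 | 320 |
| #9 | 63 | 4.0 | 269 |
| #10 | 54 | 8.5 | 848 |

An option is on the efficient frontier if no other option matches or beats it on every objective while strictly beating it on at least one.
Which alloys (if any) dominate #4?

none

#1: worse on yield strength (408 vs 740).
#2: worse on cost (77 vs 37).
#3: worse on cost (41 vs 37).
#5: worse on density (11.6 vs 10.0).
#6: worse on yield strength (122 vs 740).
#7: worse on yield strength (732 vs 740).
#8: worse on yield strength (320 vs 740).
#9: worse on cost (63 vs 37).
#10: worse on cost (54 vs 37).
No option dominates #4.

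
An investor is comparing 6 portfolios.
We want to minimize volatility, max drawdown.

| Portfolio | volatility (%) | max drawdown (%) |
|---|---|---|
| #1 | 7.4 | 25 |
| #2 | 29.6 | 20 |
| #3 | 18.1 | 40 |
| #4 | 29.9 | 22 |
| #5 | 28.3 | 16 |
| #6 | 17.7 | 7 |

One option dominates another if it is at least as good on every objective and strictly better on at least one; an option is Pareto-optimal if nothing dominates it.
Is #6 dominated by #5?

No

#5 vs #6: #5 is worse on volatility (28.3 vs 17.7), so it does not dominate #6.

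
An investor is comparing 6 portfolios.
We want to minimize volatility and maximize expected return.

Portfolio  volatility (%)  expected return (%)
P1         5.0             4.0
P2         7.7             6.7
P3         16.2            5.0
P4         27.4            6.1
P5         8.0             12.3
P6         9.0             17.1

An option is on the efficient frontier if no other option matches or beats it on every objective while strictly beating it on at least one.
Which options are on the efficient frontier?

P1: not dominated (best volatility).
P2: not dominated.
P3: dominated by P2 (volatility 7.7≤16.2, expected return 6.7≥5.0).
P4: dominated by P2 (volatility 7.7≤27.4, expected return 6.7≥6.1).
P5: not dominated.
P6: not dominated (best expected return).

P1, P2, P5, P6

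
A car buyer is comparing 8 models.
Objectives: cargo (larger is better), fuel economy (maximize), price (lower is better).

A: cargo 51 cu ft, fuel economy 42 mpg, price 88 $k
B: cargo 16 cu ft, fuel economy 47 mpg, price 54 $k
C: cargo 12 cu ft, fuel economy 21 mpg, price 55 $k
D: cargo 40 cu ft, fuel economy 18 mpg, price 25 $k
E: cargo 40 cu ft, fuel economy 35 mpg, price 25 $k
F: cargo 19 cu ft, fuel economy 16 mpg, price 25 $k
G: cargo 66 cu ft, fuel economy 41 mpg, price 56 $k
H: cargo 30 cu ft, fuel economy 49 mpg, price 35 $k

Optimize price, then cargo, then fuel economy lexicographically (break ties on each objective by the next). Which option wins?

First minimize price: best is 25, kept {D, E, F}.
Then maximize cargo: best is 40, kept {D, E}.
Then maximize fuel economy: best is 35, kept {E}.

E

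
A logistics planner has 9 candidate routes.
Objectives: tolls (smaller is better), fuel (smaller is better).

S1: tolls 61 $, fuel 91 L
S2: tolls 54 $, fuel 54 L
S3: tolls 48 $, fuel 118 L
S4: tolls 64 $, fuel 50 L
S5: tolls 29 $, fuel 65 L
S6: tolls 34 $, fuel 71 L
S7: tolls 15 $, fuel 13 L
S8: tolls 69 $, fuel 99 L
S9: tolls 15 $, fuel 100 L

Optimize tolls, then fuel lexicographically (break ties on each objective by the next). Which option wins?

S7

First minimize tolls: best is 15, kept {S7, S9}.
Then minimize fuel: best is 13, kept {S7}.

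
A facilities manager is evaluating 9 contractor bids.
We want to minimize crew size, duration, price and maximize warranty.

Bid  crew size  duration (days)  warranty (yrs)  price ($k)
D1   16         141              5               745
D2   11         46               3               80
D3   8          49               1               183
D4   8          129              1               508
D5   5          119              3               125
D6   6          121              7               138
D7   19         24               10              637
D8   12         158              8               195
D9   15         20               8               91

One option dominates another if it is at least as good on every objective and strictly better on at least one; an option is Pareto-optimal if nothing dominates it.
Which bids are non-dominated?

D2, D3, D5, D6, D7, D8, D9

D1: dominated by D6 (crew size 6≤16, duration 121≤141, warranty 7≥5, price 138≤745).
D2: not dominated (best price).
D3: not dominated.
D4: dominated by D3 (crew size 8≤8, duration 49≤129, warranty 1≥1, price 183≤508).
D5: not dominated (best crew size).
D6: not dominated.
D7: not dominated (best warranty).
D8: not dominated.
D9: not dominated (best duration).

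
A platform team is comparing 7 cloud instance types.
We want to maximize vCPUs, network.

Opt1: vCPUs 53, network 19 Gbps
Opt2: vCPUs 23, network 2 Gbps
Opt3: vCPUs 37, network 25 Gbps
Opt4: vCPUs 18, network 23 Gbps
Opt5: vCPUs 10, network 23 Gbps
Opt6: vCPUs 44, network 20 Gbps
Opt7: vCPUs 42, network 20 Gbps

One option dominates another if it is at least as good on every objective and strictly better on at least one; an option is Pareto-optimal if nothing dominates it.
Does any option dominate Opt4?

Opt3 vs Opt4: vCPUs 37≥18, network 25≥23 — Opt3 is at least as good on every objective and strictly better on at least one, so Opt3 dominates Opt4.

Yes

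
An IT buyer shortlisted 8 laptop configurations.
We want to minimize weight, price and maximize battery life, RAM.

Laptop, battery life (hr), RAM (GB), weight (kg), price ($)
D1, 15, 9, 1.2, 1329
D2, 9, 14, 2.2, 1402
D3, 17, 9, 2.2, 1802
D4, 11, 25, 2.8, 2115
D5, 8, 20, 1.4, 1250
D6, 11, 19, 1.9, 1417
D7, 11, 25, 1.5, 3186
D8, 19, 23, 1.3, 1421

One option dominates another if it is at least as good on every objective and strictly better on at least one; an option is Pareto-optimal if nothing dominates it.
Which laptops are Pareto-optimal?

D1, D2, D4, D5, D6, D7, D8

D1: not dominated (best weight).
D2: not dominated.
D3: dominated by D8 (battery life 19≥17, RAM 23≥9, weight 1.3≤2.2, price 1421≤1802).
D4: not dominated.
D5: not dominated (best price).
D6: not dominated.
D7: not dominated.
D8: not dominated (best battery life).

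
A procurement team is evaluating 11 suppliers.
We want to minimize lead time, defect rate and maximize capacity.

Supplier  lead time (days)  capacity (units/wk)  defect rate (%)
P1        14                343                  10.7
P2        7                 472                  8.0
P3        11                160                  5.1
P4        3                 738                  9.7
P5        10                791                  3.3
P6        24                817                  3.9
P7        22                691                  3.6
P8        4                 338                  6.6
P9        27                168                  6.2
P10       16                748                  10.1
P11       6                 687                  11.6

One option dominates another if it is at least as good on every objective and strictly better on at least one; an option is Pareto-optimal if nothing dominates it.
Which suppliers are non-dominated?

P1: dominated by P2 (lead time 7≤14, capacity 472≥343, defect rate 8.0≤10.7).
P2: not dominated.
P3: dominated by P5 (lead time 10≤11, capacity 791≥160, defect rate 3.3≤5.1).
P4: not dominated (best lead time).
P5: not dominated (best defect rate).
P6: not dominated (best capacity).
P7: dominated by P5 (lead time 10≤22, capacity 791≥691, defect rate 3.3≤3.6).
P8: not dominated.
P9: dominated by P5 (lead time 10≤27, capacity 791≥168, defect rate 3.3≤6.2).
P10: dominated by P5 (lead time 10≤16, capacity 791≥748, defect rate 3.3≤10.1).
P11: dominated by P4 (lead time 3≤6, capacity 738≥687, defect rate 9.7≤11.6).

P2, P4, P5, P6, P8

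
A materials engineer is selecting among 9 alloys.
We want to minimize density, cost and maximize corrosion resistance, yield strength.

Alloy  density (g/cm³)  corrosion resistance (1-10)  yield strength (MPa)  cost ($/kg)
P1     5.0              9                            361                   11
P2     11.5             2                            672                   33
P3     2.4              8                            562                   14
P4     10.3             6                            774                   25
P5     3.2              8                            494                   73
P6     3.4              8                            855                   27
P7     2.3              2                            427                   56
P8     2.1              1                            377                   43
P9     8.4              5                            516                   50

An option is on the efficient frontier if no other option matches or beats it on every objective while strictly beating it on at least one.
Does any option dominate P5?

P3 vs P5: density 2.4≤3.2, corrosion resistance 8≥8, yield strength 562≥494, cost 14≤73 — P3 is at least as good on every objective and strictly better on at least one, so P3 dominates P5.

Yes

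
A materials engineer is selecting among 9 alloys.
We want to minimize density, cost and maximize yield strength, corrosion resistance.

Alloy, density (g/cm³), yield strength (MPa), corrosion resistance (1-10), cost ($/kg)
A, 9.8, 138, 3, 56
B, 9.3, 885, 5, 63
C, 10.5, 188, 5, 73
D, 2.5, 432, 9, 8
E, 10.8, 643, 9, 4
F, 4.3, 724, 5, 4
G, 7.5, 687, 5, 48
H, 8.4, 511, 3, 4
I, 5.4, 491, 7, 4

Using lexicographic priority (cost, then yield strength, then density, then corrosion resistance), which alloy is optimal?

First minimize cost: best is 4, kept {E, F, H, I}.
Then maximize yield strength: best is 724, kept {F}.

F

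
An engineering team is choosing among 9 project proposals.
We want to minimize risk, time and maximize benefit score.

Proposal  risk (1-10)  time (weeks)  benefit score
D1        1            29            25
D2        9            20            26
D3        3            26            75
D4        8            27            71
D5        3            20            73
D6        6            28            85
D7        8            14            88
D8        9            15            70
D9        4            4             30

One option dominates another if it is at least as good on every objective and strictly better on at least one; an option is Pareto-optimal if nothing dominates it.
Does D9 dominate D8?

D9 vs D8: D9 is worse on benefit score (30 vs 70), so it does not dominate D8.

No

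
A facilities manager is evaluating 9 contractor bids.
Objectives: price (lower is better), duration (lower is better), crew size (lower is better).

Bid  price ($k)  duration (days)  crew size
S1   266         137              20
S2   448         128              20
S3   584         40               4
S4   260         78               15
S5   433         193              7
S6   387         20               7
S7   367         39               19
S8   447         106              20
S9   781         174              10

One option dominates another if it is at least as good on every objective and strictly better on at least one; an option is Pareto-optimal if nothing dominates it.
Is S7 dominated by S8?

S8 vs S7: S8 is worse on price (447 vs 367), so it does not dominate S7.

No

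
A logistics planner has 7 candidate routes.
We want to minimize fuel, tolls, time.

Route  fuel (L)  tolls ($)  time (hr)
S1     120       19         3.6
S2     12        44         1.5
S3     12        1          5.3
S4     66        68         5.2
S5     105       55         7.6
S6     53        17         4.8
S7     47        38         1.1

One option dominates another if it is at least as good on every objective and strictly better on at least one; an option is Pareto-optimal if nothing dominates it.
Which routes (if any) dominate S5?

S2, S3, S6, S7

S2: fuel 12≤105, tolls 44≤55, time 1.5≤7.6 — dominates S5.
S3: fuel 12≤105, tolls 1≤55, time 5.3≤7.6 — dominates S5.
S6: fuel 53≤105, tolls 17≤55, time 4.8≤7.6 — dominates S5.
S7: fuel 47≤105, tolls 38≤55, time 1.1≤7.6 — dominates S5.
Others (S1, S4) are each worse than S5 on at least one objective.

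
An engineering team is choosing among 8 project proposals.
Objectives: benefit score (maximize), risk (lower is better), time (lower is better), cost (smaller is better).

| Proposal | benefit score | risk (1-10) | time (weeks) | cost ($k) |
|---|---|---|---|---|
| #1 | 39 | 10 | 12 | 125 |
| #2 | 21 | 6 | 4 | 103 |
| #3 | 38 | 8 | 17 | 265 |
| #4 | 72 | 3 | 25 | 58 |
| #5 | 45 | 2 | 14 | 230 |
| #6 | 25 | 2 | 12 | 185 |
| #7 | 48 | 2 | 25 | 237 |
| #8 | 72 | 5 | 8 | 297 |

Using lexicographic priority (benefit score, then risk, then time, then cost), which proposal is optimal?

First maximize benefit score: best is 72, kept {#4, #8}.
Then minimize risk: best is 3, kept {#4}.

#4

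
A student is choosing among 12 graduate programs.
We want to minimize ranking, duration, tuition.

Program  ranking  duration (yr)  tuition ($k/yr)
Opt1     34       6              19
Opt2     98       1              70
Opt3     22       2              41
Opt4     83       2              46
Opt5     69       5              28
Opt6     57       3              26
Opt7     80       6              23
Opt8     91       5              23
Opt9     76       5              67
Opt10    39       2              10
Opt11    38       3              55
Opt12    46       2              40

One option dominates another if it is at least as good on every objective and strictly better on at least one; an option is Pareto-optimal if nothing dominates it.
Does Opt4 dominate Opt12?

Opt4 vs Opt12: Opt4 is worse on ranking (83 vs 46), so it does not dominate Opt12.

No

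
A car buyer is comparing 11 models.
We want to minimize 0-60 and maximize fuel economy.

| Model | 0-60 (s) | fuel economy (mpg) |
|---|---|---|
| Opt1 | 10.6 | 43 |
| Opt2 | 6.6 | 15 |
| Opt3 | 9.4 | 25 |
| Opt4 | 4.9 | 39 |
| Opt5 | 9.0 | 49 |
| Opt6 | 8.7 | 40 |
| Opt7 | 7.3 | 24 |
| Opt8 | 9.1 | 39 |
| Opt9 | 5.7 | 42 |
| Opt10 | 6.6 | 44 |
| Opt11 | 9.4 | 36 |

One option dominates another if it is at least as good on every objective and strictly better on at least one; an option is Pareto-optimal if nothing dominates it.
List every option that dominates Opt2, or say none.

Opt4, Opt9, Opt10

Opt4: 0-60 4.9≤6.6, fuel economy 39≥15 — dominates Opt2.
Opt9: 0-60 5.7≤6.6, fuel economy 42≥15 — dominates Opt2.
Opt10: 0-60 6.6≤6.6, fuel economy 44≥15 — dominates Opt2.
Others (Opt1, Opt3, Opt5, Opt6, Opt7, Opt8, Opt11) are each worse than Opt2 on at least one objective.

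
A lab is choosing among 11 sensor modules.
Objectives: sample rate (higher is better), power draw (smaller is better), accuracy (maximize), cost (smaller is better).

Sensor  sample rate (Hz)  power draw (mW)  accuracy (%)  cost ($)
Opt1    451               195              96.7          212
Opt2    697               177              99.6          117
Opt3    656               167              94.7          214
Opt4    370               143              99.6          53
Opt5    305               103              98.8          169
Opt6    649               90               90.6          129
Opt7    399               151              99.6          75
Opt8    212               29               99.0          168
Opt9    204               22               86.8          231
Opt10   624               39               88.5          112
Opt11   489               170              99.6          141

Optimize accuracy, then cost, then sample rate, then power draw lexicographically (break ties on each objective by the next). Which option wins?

Opt4

First maximize accuracy: best is 99.6, kept {Opt2, Opt4, Opt7, Opt11}.
Then minimize cost: best is 53, kept {Opt4}.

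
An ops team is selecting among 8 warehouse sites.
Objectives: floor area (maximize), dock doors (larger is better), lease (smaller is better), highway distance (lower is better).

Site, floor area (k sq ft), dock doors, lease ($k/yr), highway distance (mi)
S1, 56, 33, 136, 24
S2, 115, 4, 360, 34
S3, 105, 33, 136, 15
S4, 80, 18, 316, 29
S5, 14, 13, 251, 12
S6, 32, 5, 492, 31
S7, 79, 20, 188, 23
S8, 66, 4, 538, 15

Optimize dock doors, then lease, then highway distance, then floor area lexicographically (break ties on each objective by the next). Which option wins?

First maximize dock doors: best is 33, kept {S1, S3}.
Then minimize lease: best is 136, kept {S1, S3}.
Then minimize highway distance: best is 15, kept {S3}.

S3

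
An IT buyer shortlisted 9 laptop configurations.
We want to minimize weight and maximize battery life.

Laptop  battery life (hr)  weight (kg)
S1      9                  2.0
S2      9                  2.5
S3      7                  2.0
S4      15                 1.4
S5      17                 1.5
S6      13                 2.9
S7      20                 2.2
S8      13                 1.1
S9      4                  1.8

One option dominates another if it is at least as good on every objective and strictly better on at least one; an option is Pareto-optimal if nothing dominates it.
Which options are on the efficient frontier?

S4, S5, S7, S8

S1: dominated by S4 (battery life 15≥9, weight 1.4≤2.0).
S2: dominated by S1 (battery life 9≥9, weight 2.0≤2.5).
S3: dominated by S1 (battery life 9≥7, weight 2.0≤2.0).
S4: not dominated.
S5: not dominated.
S6: dominated by S4 (battery life 15≥13, weight 1.4≤2.9).
S7: not dominated (best battery life).
S8: not dominated (best weight).
S9: dominated by S4 (battery life 15≥4, weight 1.4≤1.8).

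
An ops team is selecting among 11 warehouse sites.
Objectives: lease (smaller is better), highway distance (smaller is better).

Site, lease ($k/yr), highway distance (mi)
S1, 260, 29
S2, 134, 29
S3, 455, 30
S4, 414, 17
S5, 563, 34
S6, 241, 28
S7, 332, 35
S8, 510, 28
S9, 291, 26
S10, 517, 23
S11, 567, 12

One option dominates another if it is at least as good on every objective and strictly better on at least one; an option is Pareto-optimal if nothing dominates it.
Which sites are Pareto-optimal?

S2, S4, S6, S9, S11

S1: dominated by S2 (lease 134≤260, highway distance 29≤29).
S2: not dominated (best lease).
S3: dominated by S1 (lease 260≤455, highway distance 29≤30).
S4: not dominated.
S5: dominated by S1 (lease 260≤563, highway distance 29≤34).
S6: not dominated.
S7: dominated by S1 (lease 260≤332, highway distance 29≤35).
S8: dominated by S4 (lease 414≤510, highway distance 17≤28).
S9: not dominated.
S10: dominated by S4 (lease 414≤517, highway distance 17≤23).
S11: not dominated (best highway distance).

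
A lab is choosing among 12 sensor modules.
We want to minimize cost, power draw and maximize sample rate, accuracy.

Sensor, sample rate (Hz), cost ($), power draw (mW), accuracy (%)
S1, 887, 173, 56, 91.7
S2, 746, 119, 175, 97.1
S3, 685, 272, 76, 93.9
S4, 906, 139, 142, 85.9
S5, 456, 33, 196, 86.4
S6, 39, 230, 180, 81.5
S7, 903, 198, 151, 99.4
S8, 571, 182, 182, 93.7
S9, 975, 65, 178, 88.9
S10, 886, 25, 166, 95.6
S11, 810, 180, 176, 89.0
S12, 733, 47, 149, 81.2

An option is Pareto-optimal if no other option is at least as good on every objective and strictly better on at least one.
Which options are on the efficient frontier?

S1: not dominated (best power draw).
S2: not dominated.
S3: not dominated.
S4: not dominated.
S5: dominated by S10 (sample rate 886≥456, cost 25≤33, power draw 166≤196, accuracy 95.6≥86.4).
S6: dominated by S1 (sample rate 887≥39, cost 173≤230, power draw 56≤180, accuracy 91.7≥81.5).
S7: not dominated (best accuracy).
S8: dominated by S2 (sample rate 746≥571, cost 119≤182, power draw 175≤182, accuracy 97.1≥93.7).
S9: not dominated (best sample rate).
S10: not dominated (best cost).
S11: dominated by S1 (sample rate 887≥810, cost 173≤180, power draw 56≤176, accuracy 91.7≥89.0).
S12: not dominated.

S1, S2, S3, S4, S7, S9, S10, S12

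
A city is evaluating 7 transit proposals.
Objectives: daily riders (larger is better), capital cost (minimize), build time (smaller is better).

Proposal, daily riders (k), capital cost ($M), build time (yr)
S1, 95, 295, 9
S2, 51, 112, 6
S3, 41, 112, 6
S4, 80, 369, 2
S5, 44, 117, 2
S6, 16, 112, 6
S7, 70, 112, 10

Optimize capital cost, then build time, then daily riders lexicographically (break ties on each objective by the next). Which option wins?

First minimize capital cost: best is 112, kept {S2, S3, S6, S7}.
Then minimize build time: best is 6, kept {S2, S3, S6}.
Then maximize daily riders: best is 51, kept {S2}.

S2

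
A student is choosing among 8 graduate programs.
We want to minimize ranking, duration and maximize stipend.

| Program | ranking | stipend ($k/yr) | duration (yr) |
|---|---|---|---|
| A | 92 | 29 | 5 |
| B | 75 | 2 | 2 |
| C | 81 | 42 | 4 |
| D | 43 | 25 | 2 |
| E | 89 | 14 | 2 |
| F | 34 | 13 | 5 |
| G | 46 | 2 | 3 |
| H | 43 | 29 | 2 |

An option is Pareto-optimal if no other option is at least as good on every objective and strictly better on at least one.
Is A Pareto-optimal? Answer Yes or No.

No

C vs A: ranking 81≤92, stipend 42≥29, duration 4≤5 — C is at least as good on every objective and strictly better on at least one, so C dominates A.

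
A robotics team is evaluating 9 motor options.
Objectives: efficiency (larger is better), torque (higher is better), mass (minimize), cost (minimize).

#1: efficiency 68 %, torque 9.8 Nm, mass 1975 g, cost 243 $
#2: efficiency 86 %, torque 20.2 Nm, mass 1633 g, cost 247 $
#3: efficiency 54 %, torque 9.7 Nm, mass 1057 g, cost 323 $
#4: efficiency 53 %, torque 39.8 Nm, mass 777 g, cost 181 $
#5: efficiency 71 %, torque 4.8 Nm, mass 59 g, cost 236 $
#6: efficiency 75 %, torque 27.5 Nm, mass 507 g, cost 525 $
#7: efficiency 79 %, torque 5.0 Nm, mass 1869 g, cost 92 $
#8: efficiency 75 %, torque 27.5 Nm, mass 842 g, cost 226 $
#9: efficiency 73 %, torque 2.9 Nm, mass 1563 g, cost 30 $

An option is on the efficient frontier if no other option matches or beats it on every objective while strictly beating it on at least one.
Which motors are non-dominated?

#2, #4, #5, #6, #7, #8, #9

#1: dominated by #8 (efficiency 75≥68, torque 27.5≥9.8, mass 842≤1975, cost 226≤243).
#2: not dominated (best efficiency).
#3: dominated by #8 (efficiency 75≥54, torque 27.5≥9.7, mass 842≤1057, cost 226≤323).
#4: not dominated (best torque).
#5: not dominated (best mass).
#6: not dominated.
#7: not dominated.
#8: not dominated.
#9: not dominated (best cost).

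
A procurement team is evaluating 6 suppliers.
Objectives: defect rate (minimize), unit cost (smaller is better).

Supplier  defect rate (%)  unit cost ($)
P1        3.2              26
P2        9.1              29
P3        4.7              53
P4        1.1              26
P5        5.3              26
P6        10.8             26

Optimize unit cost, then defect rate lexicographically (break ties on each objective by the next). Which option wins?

P4

First minimize unit cost: best is 26, kept {P1, P4, P5, P6}.
Then minimize defect rate: best is 1.1, kept {P4}.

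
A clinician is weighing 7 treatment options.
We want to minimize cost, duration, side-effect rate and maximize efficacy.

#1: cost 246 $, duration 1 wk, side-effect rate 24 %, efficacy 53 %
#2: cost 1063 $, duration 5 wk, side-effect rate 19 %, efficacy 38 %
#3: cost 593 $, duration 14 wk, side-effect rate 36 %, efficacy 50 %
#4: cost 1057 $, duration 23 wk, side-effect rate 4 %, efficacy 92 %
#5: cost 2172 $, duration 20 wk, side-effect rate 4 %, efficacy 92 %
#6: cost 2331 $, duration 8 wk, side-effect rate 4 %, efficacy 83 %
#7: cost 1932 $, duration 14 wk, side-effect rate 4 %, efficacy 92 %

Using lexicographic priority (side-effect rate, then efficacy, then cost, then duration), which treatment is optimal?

#4

First minimize side-effect rate: best is 4, kept {#4, #5, #6, #7}.
Then maximize efficacy: best is 92, kept {#4, #5, #7}.
Then minimize cost: best is 1057, kept {#4}.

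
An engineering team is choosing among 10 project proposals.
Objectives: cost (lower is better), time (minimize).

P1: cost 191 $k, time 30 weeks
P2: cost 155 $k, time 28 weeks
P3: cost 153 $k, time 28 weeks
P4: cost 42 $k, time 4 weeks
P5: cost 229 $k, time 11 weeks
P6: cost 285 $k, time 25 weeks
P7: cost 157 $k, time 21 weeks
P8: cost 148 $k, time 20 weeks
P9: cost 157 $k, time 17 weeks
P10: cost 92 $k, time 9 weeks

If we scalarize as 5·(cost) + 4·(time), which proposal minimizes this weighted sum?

P1: 5·191 + 4·30 = 1075
P2: 5·155 + 4·28 = 887
P3: 5·153 + 4·28 = 877
P4: 5·42 + 4·4 = 226
P5: 5·229 + 4·11 = 1189
P6: 5·285 + 4·25 = 1525
P7: 5·157 + 4·21 = 869
P8: 5·148 + 4·20 = 820
P9: 5·157 + 4·17 = 853
P10: 5·92 + 4·9 = 496
Lowest: P4 at 226.

P4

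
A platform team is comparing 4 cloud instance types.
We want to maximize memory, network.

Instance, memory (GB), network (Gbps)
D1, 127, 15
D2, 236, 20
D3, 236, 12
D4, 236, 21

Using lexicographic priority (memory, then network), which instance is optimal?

D4

First maximize memory: best is 236, kept {D2, D3, D4}.
Then maximize network: best is 21, kept {D4}.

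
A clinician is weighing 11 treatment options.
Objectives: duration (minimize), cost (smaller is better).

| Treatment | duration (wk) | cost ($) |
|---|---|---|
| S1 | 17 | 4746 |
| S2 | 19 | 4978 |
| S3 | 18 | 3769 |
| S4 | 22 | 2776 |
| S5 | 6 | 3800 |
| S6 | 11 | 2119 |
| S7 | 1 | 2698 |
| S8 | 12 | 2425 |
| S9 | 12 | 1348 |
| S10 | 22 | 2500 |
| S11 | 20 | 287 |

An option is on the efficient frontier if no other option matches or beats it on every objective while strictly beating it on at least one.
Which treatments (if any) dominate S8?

S6, S9

S6: duration 11≤12, cost 2119≤2425 — dominates S8.
S9: duration 12≤12, cost 1348≤2425 — dominates S8.
Others (S1, S2, S3, S4, S5, S7, S10, S11) are each worse than S8 on at least one objective.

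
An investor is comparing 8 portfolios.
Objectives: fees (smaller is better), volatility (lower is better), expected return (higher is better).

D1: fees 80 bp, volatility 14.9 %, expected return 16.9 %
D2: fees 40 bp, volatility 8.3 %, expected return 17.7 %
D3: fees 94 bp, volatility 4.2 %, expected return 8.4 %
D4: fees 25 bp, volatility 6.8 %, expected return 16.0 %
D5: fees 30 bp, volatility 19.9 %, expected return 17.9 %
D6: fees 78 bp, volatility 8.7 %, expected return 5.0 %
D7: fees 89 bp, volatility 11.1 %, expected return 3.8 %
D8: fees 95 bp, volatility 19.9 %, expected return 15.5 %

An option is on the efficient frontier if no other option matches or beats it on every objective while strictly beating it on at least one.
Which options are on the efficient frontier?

D1: dominated by D2 (fees 40≤80, volatility 8.3≤14.9, expected return 17.7≥16.9).
D2: not dominated.
D3: not dominated (best volatility).
D4: not dominated (best fees).
D5: not dominated (best expected return).
D6: dominated by D2 (fees 40≤78, volatility 8.3≤8.7, expected return 17.7≥5.0).
D7: dominated by D2 (fees 40≤89, volatility 8.3≤11.1, expected return 17.7≥3.8).
D8: dominated by D1 (fees 80≤95, volatility 14.9≤19.9, expected return 16.9≥15.5).

D2, D3, D4, D5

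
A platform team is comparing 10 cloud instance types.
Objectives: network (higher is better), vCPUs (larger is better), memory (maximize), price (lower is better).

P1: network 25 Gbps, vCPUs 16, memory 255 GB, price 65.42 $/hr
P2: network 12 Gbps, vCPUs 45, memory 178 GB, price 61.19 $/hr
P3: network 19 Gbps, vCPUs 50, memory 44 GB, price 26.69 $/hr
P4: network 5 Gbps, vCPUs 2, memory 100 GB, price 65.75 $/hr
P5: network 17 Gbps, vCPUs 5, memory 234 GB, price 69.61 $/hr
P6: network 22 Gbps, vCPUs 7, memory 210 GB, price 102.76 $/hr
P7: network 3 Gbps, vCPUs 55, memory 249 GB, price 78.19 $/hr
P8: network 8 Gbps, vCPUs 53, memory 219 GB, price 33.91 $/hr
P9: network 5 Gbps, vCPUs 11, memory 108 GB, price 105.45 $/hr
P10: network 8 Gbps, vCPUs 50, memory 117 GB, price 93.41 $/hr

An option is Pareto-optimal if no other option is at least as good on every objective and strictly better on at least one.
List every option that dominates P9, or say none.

P1, P2, P8, P10

P1: network 25≥5, vCPUs 16≥11, memory 255≥108, price 65.42≤105.45 — dominates P9.
P2: network 12≥5, vCPUs 45≥11, memory 178≥108, price 61.19≤105.45 — dominates P9.
P8: network 8≥5, vCPUs 53≥11, memory 219≥108, price 33.91≤105.45 — dominates P9.
P10: network 8≥5, vCPUs 50≥11, memory 117≥108, price 93.41≤105.45 — dominates P9.
Others (P3, P4, P5, P6, P7) are each worse than P9 on at least one objective.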